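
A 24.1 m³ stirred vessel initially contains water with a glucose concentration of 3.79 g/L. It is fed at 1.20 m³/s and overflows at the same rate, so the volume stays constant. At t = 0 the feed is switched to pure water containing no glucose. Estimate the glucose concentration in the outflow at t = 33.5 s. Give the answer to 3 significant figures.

Species balance on the tank: V dC/dt = Q(C_in − C).
Rewrite as dC/dt + C/τ = C_in/τ, τ = V/Q = 20.083 s.
This is linear first-order; C(t) = C_in + (C₀ − C_in) e^(−t/τ).
C(33.5) = 0 + (3.79 − 0)·e^(−33.5/20.083) = 0 + (3.7900)·0.18861 = 0.71485 g/L.

0.715 g/L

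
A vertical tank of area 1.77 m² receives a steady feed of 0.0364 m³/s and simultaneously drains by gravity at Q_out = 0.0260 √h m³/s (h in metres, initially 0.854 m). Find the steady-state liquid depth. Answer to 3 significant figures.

A dh/dt = Q_in − 0.0260 √h. Steady state requires inflow = outflow:
Q_in = 0.0260 √h_ss ⇒ √h_ss = 0.0364/0.0260 = 1.4000.
h_ss = 1.4000² = 1.9600 m. (Since h₀ = 0.854 m < h_ss, the level will rise toward this value.)

1.96 m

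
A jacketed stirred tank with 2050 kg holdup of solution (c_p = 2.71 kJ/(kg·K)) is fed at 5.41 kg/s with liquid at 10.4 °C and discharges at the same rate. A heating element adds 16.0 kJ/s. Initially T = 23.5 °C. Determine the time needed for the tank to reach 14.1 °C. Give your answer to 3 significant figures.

579 s

M c_p dT/dt = ṁ c_p (T_in − T) + Q̇.
τ = M/ṁ = 378.93 s; T_ss = T_in + Q̇/(ṁ c_p) = 11.491 °C.
T(t) = T_ss + (T₀ − T_ss) e^(−t/τ). Set T = 14.1:
e^(−t/τ) = (14.1 − 11.491)/(23.5 − 11.491) = 0.21723
t = −378.93 · ln(0.21723) = 578.54 s.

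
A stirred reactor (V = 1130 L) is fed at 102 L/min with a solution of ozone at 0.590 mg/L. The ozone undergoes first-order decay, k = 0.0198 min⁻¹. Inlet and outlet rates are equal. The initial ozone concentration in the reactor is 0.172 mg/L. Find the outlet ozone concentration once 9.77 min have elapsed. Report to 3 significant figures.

0.377 mg/L

Species balance: V dC/dt = Q C_in − Q C − k V C.
This is linear with rate a = Q/V + k = 0.11007 min⁻¹.
C_ss = Q C_in/(Q + kV) = 0.48386 mg/L; C(t) = C_ss + (C₀ − C_ss) e^(−a t).
C(9.77) = 0.48386 + (-0.31186)·e^(−0.11007·9.77) = 0.48386 + (-0.31186)·0.34118 = 0.37746 mg/L.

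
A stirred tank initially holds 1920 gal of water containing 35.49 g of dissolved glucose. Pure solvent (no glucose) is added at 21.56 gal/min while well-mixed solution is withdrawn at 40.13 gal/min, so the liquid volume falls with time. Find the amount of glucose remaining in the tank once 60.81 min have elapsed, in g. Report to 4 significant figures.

5.219 g

Total volume: dV/dt = Q_in − Q_out = -18.5700 gal/min, so V(t) = 1920 − 18.5700 t and V(60.81) = 790.758 gal.
Species balance (pure solvent in): dm/dt = −Q_out · m/V(t).
dm/m = −Q_out dt/(V₀ − 18.5700 t); integrating gives ln(m/m₀) = −(Q_out/(Q_in−Q_out)) ln(V/V₀).
m = m₀ (V₀/V)^(Q_out/(Q_in−Q_out)) = 35.49 × (1920/790.758)^(-2.16101) = 5.21867 g.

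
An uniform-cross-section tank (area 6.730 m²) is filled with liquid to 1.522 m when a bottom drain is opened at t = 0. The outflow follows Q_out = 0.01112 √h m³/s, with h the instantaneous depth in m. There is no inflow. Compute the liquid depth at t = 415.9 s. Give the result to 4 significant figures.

With no inflow, A dh/dt = −0.01112 √h.
Separate and integrate: 2(√h − √h₀) = −(0.01112/A) t.
√h = √1.522 − 0.01112·415.9/(2·6.730) = 1.23369 − 0.343596 = 0.890097.
h = 0.890097² = 0.792273 m.

0.7923 m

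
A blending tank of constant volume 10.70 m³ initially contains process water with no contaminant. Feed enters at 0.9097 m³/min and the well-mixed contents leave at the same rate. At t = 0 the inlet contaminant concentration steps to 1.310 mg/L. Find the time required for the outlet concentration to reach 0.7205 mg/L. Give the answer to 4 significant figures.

Species balance on the tank: V dC/dt = Q(C_in − C), so τ = V/Q = 11.7621 min.
C(t) = C_in + (C₀ − C_in) e^(−t/τ). Set C = 0.7205 and solve for t:
e^(−t/τ) = (C − C_in)/(C₀ − C_in) = (0.7205 − 1.310)/(0 − 1.310) = 0.450000
t = −τ ln(…) = 11.7621 × 0.798508 = 9.39214 min.

9.392 min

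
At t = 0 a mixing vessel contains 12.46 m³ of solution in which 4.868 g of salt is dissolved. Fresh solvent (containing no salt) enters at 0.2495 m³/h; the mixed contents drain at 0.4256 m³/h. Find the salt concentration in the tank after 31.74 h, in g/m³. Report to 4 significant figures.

0.1681 g/m³

Total volume: dV/dt = Q_in − Q_out = -0.176100 m³/h, so V(t) = 12.46 − 0.176100 t and V(31.74) = 6.87059 m³.
Solute balance: dm/dt = 0 − Q_out C = −Q_out m/V(t).
Separate: dm/m = −Q_out dt/V(t) ⇒ ln(m/m₀) = −(Q_out/(Q_in−Q_out)) ln(V/V₀).
m = m₀ (V₀/V)^(Q_out/(Q_in−Q_out)) = 4.868 × (12.46/6.87059)^(-2.41681) = 1.15491 g.
C = m/V = 1.15491/6.87059 = 0.168094 g/m³.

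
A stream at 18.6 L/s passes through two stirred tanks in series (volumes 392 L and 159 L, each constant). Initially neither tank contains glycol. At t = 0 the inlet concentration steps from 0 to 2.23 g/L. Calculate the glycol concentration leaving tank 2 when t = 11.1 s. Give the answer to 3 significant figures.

Each tank obeys Vᵢ dCᵢ/dt = Q(Cᵢ₋₁ − Cᵢ), so τᵢ = Vᵢ/Q.
τ₁ = 392/18.6 = 21.075 s; τ₂ = 159/18.6 = 8.5484 s.
Tank 1: C₁ = C_in(1 − e^(−t/τ₁)). Tank 2 (τ₁ ≠ τ₂): C₂ = C_in[1 − (τ₁ e^(−t/τ₁) − τ₂ e^(−t/τ₂))/(τ₁ − τ₂)].
At t = 11.1: e^(−t/τ₁) = 0.59056, e^(−t/τ₂) = 0.27294.
C₂ = 2.23·[1 − (21.075·0.59056 − 8.5484·0.27294)/(12.527)] = 2.23·0.19270 = 0.42971 g/L.

0.430 g/L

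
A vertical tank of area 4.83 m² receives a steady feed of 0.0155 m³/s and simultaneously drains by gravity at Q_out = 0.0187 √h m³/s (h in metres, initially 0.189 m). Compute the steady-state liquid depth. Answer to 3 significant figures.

0.687 m

Volume balance on the tank: A dh/dt = Q_in − 0.0187 √h. At steady state dh/dt = 0:
Q_in = 0.0187 √h_ss ⇒ √h_ss = 0.0155/0.0187 = 0.82888.
h_ss = 0.82888² = 0.68704 m. (Since h₀ = 0.189 m < h_ss, the level will rise toward this value.)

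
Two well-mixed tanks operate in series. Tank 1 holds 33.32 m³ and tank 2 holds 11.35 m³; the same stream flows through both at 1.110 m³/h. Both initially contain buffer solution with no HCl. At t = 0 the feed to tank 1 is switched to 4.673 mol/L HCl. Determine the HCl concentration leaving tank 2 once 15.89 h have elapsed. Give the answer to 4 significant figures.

Species balance on tank i: dCᵢ/dt = (Cᵢ₋₁ − Cᵢ)/τᵢ with τᵢ = Vᵢ/Q.
τ₁ = 33.32/1.110 = 30.0180 h; τ₂ = 11.35/1.110 = 10.2252 h.
Tank 1: C₁ = C_in(1 − e^(−t/τ₁)). Tank 2 (τ₁ ≠ τ₂): C₂ = C_in[1 − (τ₁ e^(−t/τ₁) − τ₂ e^(−t/τ₂))/(τ₁ − τ₂)].
At t = 15.89: e^(−t/τ₁) = 0.588988, e^(−t/τ₂) = 0.211401.
C₂ = 4.673·[1 − (30.0180·0.588988 − 10.2252·0.211401)/(19.7928)] = 4.673·0.215945 = 1.00911 mol/L.

1.009 mol/L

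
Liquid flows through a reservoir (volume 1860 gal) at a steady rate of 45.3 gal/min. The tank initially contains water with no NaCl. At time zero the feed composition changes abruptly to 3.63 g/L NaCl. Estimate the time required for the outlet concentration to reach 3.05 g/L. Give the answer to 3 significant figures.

75.3 min

Species balance: V dC/dt = Q(C_in − C) ⇒ τ = V/Q = 41.060 min.
C(t) = C_in + (C₀ − C_in) e^(−t/τ). Set C = 3.05 and solve for t:
e^(−t/τ) = (C − C_in)/(C₀ − C_in) = (3.05 − 3.63)/(0 − 3.63) = 0.15978
t = −τ ln(…) = 41.060 × 1.8340 = 75.302 min.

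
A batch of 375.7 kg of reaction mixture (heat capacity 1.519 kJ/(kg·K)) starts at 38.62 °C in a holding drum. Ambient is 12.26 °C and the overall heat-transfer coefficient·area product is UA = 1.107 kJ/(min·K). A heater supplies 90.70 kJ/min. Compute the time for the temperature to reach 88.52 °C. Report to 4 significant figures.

1176 min

Lumped-capacitance energy balance: M c_p dT/dt = UA(T_amb − T) + Q̇.
τ = M c_p/UA = 515.527 min; T_ss = T_amb + Q̇/UA = 12.26 + 90.70/1.107 = 94.1932 °C.
T(t) = T_ss + (T₀ − T_ss)e^(−t/τ); set T = 88.52:
t = −τ ln[(T − T_ss)/(T₀ − T_ss)] = −515.527 · ln(0.102084) = 1176.41 min.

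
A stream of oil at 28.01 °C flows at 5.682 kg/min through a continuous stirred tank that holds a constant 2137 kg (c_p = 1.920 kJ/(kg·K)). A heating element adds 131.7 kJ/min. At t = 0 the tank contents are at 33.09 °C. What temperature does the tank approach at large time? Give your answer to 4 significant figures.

40.08 °C

M c_p dT/dt = ṁ c_p (T_in − T) + Q̇.
At steady state dT/dt = 0 ⇒ T_ss = T_in + Q̇/(ṁ c_p) = 28.01 + 131.7/(5.682·1.920) = 40.0821 °C.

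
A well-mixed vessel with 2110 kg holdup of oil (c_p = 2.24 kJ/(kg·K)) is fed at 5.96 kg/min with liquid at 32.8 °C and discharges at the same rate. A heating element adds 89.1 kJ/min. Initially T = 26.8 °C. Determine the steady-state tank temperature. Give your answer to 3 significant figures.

M c_p dT/dt = ṁ c_p (T_in − T) + Q̇.
At steady state dT/dt = 0 ⇒ T_ss = T_in + Q̇/(ṁ c_p) = 32.8 + 89.1/(5.96·2.24) = 39.474 °C.

39.5 °C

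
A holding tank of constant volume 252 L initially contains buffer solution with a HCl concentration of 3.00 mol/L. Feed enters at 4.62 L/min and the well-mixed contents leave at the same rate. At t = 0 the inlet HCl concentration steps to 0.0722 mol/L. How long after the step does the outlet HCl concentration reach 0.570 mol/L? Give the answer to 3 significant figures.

Unsteady species balance (constant V, well mixed): V dC/dt = Q(C_in − C), so τ = V/Q = 54.545 min.
C(t) = C_in + (C₀ − C_in) e^(−t/τ). Set C = 0.570 and solve for t:
e^(−t/τ) = (C − C_in)/(C₀ − C_in) = (0.570 − 0.0722)/(3.00 − 0.0722) = 0.17003
t = −τ ln(…) = 54.545 × 1.7718 = 96.644 min.

96.6 min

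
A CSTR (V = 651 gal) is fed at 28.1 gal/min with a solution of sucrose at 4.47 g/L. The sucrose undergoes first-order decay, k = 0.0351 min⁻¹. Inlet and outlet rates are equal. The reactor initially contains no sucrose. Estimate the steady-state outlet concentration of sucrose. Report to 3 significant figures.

2.47 g/L

V dC/dt = Q(C_in − C) − k V C.
At steady state: 0 = Q C_in − (Q + kV) C_ss, so C_ss = Q C_in/(Q + kV).
C_ss = 28.1·4.47/(28.1 + 0.0351·651) = 125.61/50.950 = 2.4653 g/L.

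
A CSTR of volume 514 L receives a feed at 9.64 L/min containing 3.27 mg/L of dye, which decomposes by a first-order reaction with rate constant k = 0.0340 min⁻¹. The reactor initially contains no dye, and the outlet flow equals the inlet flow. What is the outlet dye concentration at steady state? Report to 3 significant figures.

1.16 mg/L

Accumulation = in − out − consumed: V dC/dt = Q C_in − Q C − k V C.
At steady state: 0 = Q C_in − (Q + kV) C_ss, so C_ss = Q C_in/(Q + kV).
C_ss = 9.64·3.27/(9.64 + 0.0340·514) = 31.523/27.116 = 1.1625 mg/L.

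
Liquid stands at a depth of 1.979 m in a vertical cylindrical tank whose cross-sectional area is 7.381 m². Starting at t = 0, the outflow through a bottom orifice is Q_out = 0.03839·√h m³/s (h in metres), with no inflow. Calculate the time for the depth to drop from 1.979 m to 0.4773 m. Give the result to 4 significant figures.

A dh/dt = −Q_out = −0.03839 √h.
This is separable: 2 d(√h)/dt = −0.03839/A, so √h = √h₀ − (0.03839/(2A)) t.
t = 2A(√h₀ − √h)/0.03839 = 2·7.381·(√1.979 − √0.4773)/0.03839
  = 14.7620 × (1.40677 − 0.690869) / 0.03839 = 275.283 s.

275.3 s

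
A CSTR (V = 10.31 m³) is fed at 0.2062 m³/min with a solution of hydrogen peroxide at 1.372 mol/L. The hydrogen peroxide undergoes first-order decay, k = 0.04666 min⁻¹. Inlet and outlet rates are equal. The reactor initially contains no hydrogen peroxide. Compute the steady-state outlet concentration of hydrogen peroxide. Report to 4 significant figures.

V dC/dt = Q(C_in − C) − k V C.
At steady state: 0 = Q C_in − (Q + kV) C_ss, so C_ss = Q C_in/(Q + kV).
C_ss = 0.2062·1.372/(0.2062 + 0.04666·10.31) = 0.282906/0.687265 = 0.411641 mol/L.

0.4116 mol/L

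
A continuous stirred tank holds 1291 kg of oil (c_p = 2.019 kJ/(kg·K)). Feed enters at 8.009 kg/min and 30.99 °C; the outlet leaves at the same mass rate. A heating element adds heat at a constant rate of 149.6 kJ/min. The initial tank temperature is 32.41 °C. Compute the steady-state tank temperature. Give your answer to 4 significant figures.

40.24 °C

M c_p dT/dt = ṁ c_p (T_in − T) + Q̇.
At steady state dT/dt = 0 ⇒ T_ss = T_in + Q̇/(ṁ c_p) = 30.99 + 149.6/(8.009·2.019) = 40.2416 °C.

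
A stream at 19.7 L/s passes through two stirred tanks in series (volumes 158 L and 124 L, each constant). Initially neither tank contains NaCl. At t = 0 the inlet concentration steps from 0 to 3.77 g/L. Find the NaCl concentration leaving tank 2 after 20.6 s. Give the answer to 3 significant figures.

2.95 g/L

Species balance on tank i: dCᵢ/dt = (Cᵢ₋₁ − Cᵢ)/τᵢ with τᵢ = Vᵢ/Q.
τ₁ = 158/19.7 = 8.0203 s; τ₂ = 124/19.7 = 6.2944 s.
Tank 1: C₁ = C_in(1 − e^(−t/τ₁)). Tank 2 (τ₁ ≠ τ₂): C₂ = C_in[1 − (τ₁ e^(−t/τ₁) − τ₂ e^(−t/τ₂))/(τ₁ − τ₂)].
At t = 20.6: e^(−t/τ₁) = 0.076652, e^(−t/τ₂) = 0.037902.
C₂ = 3.77·[1 − (8.0203·0.076652 − 6.2944·0.037902)/(1.7259)] = 3.77·0.78203 = 2.9482 g/L.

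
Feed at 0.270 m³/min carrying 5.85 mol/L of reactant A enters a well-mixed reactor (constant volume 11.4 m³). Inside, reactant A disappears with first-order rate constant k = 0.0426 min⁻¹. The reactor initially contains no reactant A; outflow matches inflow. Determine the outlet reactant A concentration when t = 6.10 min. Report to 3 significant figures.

Species balance: V dC/dt = Q C_in − Q C − k V C.
This is linear with rate a = Q/V + k = 0.066284 min⁻¹.
C_ss = Q C_in/(Q + kV) = 2.0903 mol/L; C(t) = C_ss + (C₀ − C_ss) e^(−a t).
C(6.10) = 2.0903 + (-2.0903)·e^(−0.066284·6.10) = 2.0903 + (-2.0903)·0.66742 = 0.69518 mol/L.

0.695 mol/L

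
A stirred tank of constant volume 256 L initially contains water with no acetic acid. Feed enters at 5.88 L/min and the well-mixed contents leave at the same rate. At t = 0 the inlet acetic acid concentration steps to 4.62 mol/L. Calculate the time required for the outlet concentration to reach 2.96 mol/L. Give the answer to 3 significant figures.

Transient balance on the dissolved component: V dC/dt = Q(C_in − C), so τ = V/Q = 43.537 min.
C(t) = C_in + (C₀ − C_in) e^(−t/τ). Set C = 2.96 and solve for t:
e^(−t/τ) = (C − C_in)/(C₀ − C_in) = (2.96 − 4.62)/(0 − 4.62) = 0.35931
t = −τ ln(…) = 43.537 × 1.0236 = 44.564 min.

44.6 min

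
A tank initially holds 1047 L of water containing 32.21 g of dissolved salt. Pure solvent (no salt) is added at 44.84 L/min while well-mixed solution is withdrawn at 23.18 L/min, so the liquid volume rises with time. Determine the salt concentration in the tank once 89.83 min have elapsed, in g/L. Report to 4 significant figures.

Let m(t) be the amount of salt. Volume: V(t) = V₀ + (Q_in − Q_out) t = 1047 + 21.6600 t; V(89.83) = 2992.72 L.
No salt enters, so dm/dt = −Q_out · (m/V).
dm/m = −Q_out dt/(V₀ + 21.6600 t); integrating gives ln(m/m₀) = −(Q_out/(Q_in−Q_out)) ln(V/V₀).
m = m₀ (V₀/V)^(Q_out/(Q_in−Q_out)) = 32.21 × (1047/2992.72)^(1.07018) = 10.4680 g.
C = m/V = 10.4680/2992.72 = 0.00349782 g/L.

0.003498 g/L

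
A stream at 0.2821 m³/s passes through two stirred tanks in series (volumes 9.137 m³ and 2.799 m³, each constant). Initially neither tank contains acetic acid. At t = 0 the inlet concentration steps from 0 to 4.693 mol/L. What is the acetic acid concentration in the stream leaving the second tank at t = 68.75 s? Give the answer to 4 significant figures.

Species balance on tank i: dCᵢ/dt = (Cᵢ₋₁ − Cᵢ)/τᵢ with τᵢ = Vᵢ/Q.
τ₁ = 9.137/0.2821 = 32.3892 s; τ₂ = 2.799/0.2821 = 9.92201 s.
Solving the cascade with C₁(0)=C₂(0)=0 gives C₂(t) = C_in[1 − (τ₁ e^(−t/τ₁) − τ₂ e^(−t/τ₂))/(τ₁ − τ₂)].
At t = 68.75: e^(−t/τ₁) = 0.119718, e^(−t/τ₂) = 0.000978943.
C₂ = 4.693·[1 − (32.3892·0.119718 − 9.92201·0.000978943)/(22.4672)] = 4.693·0.827845 = 3.88508 mol/L.

3.885 mol/L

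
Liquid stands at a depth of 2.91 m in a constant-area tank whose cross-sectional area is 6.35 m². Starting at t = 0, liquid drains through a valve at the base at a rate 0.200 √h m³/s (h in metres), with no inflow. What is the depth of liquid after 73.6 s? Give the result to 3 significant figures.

0.299 m

Accumulation of liquid (constant cross-section A): A dh/dt = −0.200 √h.
Separate and integrate: 2(√h − √h₀) = −(0.200/A) t.
√h = √2.91 − 0.200·73.6/(2·6.35) = 1.7059 − 1.1591 = 0.54682.
h = 0.54682² = 0.29901 m.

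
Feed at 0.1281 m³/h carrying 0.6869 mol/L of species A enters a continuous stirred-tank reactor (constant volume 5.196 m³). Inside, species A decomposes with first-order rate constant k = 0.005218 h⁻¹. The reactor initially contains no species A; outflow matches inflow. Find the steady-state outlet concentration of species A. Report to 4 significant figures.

0.5669 mol/L

V dC/dt = Q(C_in − C) − k V C.
Steady state (dC/dt = 0): C_ss = Q C_in/(Q + kV) = C_in/(1 + kV/Q).
C_ss = 0.1281·0.6869/(0.1281 + 0.005218·5.196) = 0.0879919/0.155213 = 0.566912 mol/L.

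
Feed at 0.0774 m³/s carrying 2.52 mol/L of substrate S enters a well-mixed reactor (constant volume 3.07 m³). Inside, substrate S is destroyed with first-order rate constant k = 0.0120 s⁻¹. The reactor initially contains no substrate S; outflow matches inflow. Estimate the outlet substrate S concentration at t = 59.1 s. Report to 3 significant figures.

1.52 mol/L

Accumulation = in − out − consumed: V dC/dt = Q C_in − Q C − k V C.
This is linear with rate a = Q/V + k = 0.037212 s⁻¹.
C_ss = Q C_in/(Q + kV) = 1.7074 mol/L; C(t) = C_ss + (C₀ − C_ss) e^(−a t).
C(59.1) = 1.7074 + (-1.7074)·e^(−0.037212·59.1) = 1.7074 + (-1.7074)·0.11089 = 1.5180 mol/L.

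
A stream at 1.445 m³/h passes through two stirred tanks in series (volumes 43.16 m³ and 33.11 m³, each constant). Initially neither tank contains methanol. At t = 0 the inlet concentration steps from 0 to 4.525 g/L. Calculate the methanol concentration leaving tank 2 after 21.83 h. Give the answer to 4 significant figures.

0.9181 g/L

Time constants: τᵢ = Vᵢ/Q for each well-mixed tank.
τ₁ = 43.16/1.445 = 29.8685 h; τ₂ = 33.11/1.445 = 22.9135 h.
Solving the cascade with C₁(0)=C₂(0)=0 gives C₂(t) = C_in[1 − (τ₁ e^(−t/τ₁) − τ₂ e^(−t/τ₂))/(τ₁ − τ₂)].
At t = 21.83: e^(−t/τ₁) = 0.481490, e^(−t/τ₂) = 0.385693.
C₂ = 4.525·[1 − (29.8685·0.481490 − 22.9135·0.385693)/(6.95502)] = 4.525·0.202904 = 0.918143 g/L.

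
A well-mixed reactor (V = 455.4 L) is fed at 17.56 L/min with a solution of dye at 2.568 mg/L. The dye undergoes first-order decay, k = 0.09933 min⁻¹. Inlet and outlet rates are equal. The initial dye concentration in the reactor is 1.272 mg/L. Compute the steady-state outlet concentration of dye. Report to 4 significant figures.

Accumulation = in − out − consumed: V dC/dt = Q C_in − Q C − k V C.
Steady state (dC/dt = 0): C_ss = Q C_in/(Q + kV) = C_in/(1 + kV/Q).
C_ss = 17.56·2.568/(17.56 + 0.09933·455.4) = 45.0941/62.7949 = 0.718117 mg/L.

0.7181 mg/L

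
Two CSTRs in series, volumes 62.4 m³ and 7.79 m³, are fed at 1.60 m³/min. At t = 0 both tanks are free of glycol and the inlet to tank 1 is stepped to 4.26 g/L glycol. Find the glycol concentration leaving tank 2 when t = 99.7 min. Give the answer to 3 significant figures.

3.88 g/L

Each tank obeys Vᵢ dCᵢ/dt = Q(Cᵢ₋₁ − Cᵢ), so τᵢ = Vᵢ/Q.
τ₁ = 62.4/1.60 = 39.000 min; τ₂ = 7.79/1.60 = 4.8687 min.
Tank 1: C₁ = C_in(1 − e^(−t/τ₁)). Tank 2 (τ₁ ≠ τ₂): C₂ = C_in[1 − (τ₁ e^(−t/τ₁) − τ₂ e^(−t/τ₂))/(τ₁ − τ₂)].
At t = 99.7: e^(−t/τ₁) = 0.077583, e^(−t/τ₂) = 1.2786e-09.
C₂ = 4.26·[1 − (39.000·0.077583 − 4.8687·1.2786e-09)/(34.131)] = 4.26·0.91135 = 3.8824 g/L.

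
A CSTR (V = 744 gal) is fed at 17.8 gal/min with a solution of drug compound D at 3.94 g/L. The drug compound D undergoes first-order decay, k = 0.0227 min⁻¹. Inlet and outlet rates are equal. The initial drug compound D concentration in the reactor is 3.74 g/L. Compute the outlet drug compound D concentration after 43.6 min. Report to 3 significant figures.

2.25 g/L

Species balance: V dC/dt = Q C_in − Q C − k V C.
This is linear with rate a = Q/V + k = 0.046625 min⁻¹.
C_ss = Q C_in/(Q + kV) = 2.0217 g/L; C(t) = C_ss + (C₀ − C_ss) e^(−a t).
C(43.6) = 2.0217 + (1.7183)·e^(−0.046625·43.6) = 2.0217 + (1.7183)·0.13096 = 2.2468 g/L.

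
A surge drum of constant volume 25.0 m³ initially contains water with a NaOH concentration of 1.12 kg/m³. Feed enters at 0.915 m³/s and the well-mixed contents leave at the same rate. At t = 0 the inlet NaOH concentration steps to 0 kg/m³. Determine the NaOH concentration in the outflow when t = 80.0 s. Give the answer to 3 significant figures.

0.0599 kg/m³

Mass balance on the solute (V constant): V dC/dt = Q(C_in − C).
Time constant τ = V/Q = 25.0/0.915 = 27.322 s.
This is linear first-order; C(t) = C_in + (C₀ − C_in) e^(−t/τ).
C(80.0) = 0 + (1.12 − 0)·e^(−80.0/27.322) = 0 + (1.1200)·0.053504 = 0.059924 kg/m³.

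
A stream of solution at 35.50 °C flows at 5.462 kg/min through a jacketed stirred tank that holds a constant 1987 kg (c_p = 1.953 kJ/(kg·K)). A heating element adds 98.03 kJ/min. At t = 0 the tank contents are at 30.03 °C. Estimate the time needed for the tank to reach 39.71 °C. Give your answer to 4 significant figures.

M c_p dT/dt = ṁ c_p (T_in − T) + Q̇.
τ = M/ṁ = 363.786 min; T_ss = T_in + Q̇/(ṁ c_p) = 44.6898 °C.
T(t) = T_ss + (T₀ − T_ss) e^(−t/τ). Set T = 39.71:
e^(−t/τ) = (39.71 − 44.6898)/(30.03 − 44.6898) = 0.339690
t = −363.786 · ln(0.339690) = 392.788 min.

392.8 min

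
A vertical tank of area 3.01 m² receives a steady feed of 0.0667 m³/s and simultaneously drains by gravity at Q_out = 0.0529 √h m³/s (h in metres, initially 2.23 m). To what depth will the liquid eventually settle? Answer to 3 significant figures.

1.59 m

A dh/dt = Q_in − 0.0529 √h. Steady state requires inflow = outflow:
Q_in = 0.0529 √h_ss ⇒ √h_ss = 0.0667/0.0529 = 1.2609.
h_ss = 1.2609² = 1.5898 m. (Since h₀ = 2.23 m > h_ss, the level will fall toward this value.)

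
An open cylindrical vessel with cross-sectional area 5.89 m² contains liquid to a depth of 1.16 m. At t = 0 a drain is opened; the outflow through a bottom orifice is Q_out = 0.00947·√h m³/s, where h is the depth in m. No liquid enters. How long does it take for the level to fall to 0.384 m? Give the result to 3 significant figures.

Mass balance (ρ constant): A dh/dt = −0.00947 √h.
This is separable: 2 d(√h)/dt = −0.00947/A, so √h = √h₀ − (0.00947/(2A)) t.
t = 2A(√h₀ − √h)/0.00947 = 2·5.89·(√1.16 − √0.384)/0.00947
  = 11.780 × (1.0770 − 0.61968) / 0.00947 = 568.92 s.

569 s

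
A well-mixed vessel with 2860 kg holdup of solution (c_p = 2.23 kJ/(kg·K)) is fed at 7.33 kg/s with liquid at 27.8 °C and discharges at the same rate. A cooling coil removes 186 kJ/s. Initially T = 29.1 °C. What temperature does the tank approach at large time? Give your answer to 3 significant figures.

M c_p dT/dt = ṁ c_p (T_in − T) − Q̇.
At steady state dT/dt = 0 ⇒ T_ss = T_in − Q̇/(ṁ c_p) = 27.8 − 186/(7.33·2.23) = 16.421 °C.

16.4 °C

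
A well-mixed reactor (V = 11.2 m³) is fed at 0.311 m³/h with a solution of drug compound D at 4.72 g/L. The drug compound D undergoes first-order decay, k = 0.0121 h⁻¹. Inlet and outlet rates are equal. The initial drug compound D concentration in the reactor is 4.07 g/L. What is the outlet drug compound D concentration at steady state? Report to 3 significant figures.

3.29 g/L

V dC/dt = Q(C_in − C) − k V C.
At steady state: 0 = Q C_in − (Q + kV) C_ss, so C_ss = Q C_in/(Q + kV).
C_ss = 0.311·4.72/(0.311 + 0.0121·11.2) = 1.4679/0.44652 = 3.2875 g/L.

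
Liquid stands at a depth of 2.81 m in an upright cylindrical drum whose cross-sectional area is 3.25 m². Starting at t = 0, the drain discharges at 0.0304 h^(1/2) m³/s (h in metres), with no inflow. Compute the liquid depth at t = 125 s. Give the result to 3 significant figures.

1.19 m

Accumulation of liquid (constant cross-section A): A dh/dt = −0.0304 √h.
This is separable: 2 d(√h)/dt = −0.0304/A, so √h = √h₀ − (0.0304/(2A)) t.
√h = √2.81 − 0.0304·125/(2·3.25) = 1.6763 − 0.58462 = 1.0917.
h = 1.0917² = 1.1918 m.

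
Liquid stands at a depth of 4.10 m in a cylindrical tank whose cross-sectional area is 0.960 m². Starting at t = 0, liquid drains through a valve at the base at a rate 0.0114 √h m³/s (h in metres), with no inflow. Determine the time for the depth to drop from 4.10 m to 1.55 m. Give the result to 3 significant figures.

131 s

A dh/dt = −Q_out = −0.0114 √h.
∫ h^(−1/2) dh = −(0.0114/A) ∫ dt, giving 2√h = 2√h₀ − (0.0114/A) t.
t = 2A(√h₀ − √h)/0.0114 = 2·0.960·(√4.10 − √1.55)/0.0114
  = 1.9200 × (2.0248 − 1.2450) / 0.0114 = 131.34 s.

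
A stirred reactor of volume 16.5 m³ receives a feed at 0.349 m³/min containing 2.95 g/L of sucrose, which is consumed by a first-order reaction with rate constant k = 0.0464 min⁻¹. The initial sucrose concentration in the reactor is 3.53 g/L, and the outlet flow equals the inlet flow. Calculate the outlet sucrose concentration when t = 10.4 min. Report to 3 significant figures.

2.21 g/L

Accumulation = in − out − consumed: V dC/dt = Q C_in − Q C − k V C.
This is linear with rate a = Q/V + k = 0.067552 min⁻¹.
C_ss = Q C_in/(Q + kV) = 0.92369 g/L; C(t) = C_ss + (C₀ − C_ss) e^(−a t).
C(10.4) = 0.92369 + (2.6063)·e^(−0.067552·10.4) = 0.92369 + (2.6063)·0.49533 = 2.2147 g/L.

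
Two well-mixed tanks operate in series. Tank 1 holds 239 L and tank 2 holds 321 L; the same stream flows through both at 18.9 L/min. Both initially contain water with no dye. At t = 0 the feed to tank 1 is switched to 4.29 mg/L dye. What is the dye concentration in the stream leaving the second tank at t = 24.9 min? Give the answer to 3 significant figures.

2.16 mg/L

Time constants: τᵢ = Vᵢ/Q for each well-mixed tank.
τ₁ = 239/18.9 = 12.646 min; τ₂ = 321/18.9 = 16.984 min.
Solving the cascade with C₁(0)=C₂(0)=0 gives C₂(t) = C_in[1 − (τ₁ e^(−t/τ₁) − τ₂ e^(−t/τ₂))/(τ₁ − τ₂)].
At t = 24.9: e^(−t/τ₁) = 0.13959, e^(−t/τ₂) = 0.23083.
C₂ = 4.29·[1 − (12.646·0.13959 − 16.984·0.23083)/(-4.3386)] = 4.29·0.50323 = 2.1588 mg/L.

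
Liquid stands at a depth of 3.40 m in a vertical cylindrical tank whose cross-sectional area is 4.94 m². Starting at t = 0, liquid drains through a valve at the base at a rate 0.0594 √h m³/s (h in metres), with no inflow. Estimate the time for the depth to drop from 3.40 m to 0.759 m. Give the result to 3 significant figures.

Unsteady balance on liquid volume: A dh/dt = −0.0594 √h.
∫ h^(−1/2) dh = −(0.0594/A) ∫ dt, giving 2√h = 2√h₀ − (0.0594/A) t.
t = 2A(√h₀ − √h)/0.0594 = 2·4.94·(√3.40 − √0.759)/0.0594
  = 9.8800 × (1.8439 − 0.87121) / 0.0594 = 161.79 s.

162 s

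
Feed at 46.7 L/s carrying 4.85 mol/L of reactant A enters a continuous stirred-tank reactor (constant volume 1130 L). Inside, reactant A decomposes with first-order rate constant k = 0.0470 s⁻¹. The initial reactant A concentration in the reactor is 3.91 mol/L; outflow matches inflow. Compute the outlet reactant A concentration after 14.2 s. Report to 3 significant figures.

V dC/dt = Q(C_in − C) − k V C.
This is linear with rate a = Q/V + k = 0.088327 s⁻¹.
C_ss = Q C_in/(Q + kV) = 2.2693 mol/L; C(t) = C_ss + (C₀ − C_ss) e^(−a t).
C(14.2) = 2.2693 + (1.6407)·e^(−0.088327·14.2) = 2.2693 + (1.6407)·0.28529 = 2.7373 mol/L.

2.74 mol/L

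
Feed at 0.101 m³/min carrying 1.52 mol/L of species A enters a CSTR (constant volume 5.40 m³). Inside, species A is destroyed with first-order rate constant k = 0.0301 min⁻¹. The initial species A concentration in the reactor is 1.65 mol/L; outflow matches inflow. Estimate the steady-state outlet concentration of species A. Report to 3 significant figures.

Species balance: V dC/dt = Q C_in − Q C − k V C.
At steady state: 0 = Q C_in − (Q + kV) C_ss, so C_ss = Q C_in/(Q + kV).
C_ss = 0.101·1.52/(0.101 + 0.0301·5.40) = 0.15352/0.26354 = 0.58253 mol/L.

0.583 mol/L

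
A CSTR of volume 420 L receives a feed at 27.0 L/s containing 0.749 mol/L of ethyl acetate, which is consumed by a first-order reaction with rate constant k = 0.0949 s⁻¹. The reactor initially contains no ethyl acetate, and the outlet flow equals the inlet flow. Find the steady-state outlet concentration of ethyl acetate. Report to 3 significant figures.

Accumulation = in − out − consumed: V dC/dt = Q C_in − Q C − k V C.
Steady state (dC/dt = 0): C_ss = Q C_in/(Q + kV) = C_in/(1 + kV/Q).
C_ss = 27.0·0.749/(27.0 + 0.0949·420) = 20.223/66.858 = 0.30248 mol/L.

0.302 mol/L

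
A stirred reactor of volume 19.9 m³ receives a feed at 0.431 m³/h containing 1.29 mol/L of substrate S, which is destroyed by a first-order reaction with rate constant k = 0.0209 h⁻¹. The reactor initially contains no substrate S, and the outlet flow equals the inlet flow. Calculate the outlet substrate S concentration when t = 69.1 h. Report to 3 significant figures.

Species balance: V dC/dt = Q C_in − Q C − k V C.
This is linear with rate a = Q/V + k = 0.042558 h⁻¹.
C_ss = Q C_in/(Q + kV) = 0.65649 mol/L; C(t) = C_ss + (C₀ − C_ss) e^(−a t).
C(69.1) = 0.65649 + (-0.65649)·e^(−0.042558·69.1) = 0.65649 + (-0.65649)·0.052825 = 0.62181 mol/L.

0.622 mol/L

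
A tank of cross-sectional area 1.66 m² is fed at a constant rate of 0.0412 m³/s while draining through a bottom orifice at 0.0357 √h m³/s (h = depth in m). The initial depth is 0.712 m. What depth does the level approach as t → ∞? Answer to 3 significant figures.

1.33 m

A dh/dt = Q_in − 0.0357 √h. Steady state requires inflow = outflow:
Q_in = 0.0357 √h_ss ⇒ √h_ss = 0.0412/0.0357 = 1.1541.
h_ss = 1.1541² = 1.3319 m. (Since h₀ = 0.712 m < h_ss, the level will rise toward this value.)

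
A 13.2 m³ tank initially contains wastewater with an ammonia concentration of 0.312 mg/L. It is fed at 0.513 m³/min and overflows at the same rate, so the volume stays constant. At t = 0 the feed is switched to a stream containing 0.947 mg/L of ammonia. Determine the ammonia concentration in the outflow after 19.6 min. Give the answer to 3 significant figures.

Mass balance on the solute (V constant): V dC/dt = Q(C_in − C).
Time constant τ = V/Q = 13.2/0.513 = 25.731 min.
C approaches C_in exponentially: C(t) = C_in + (C₀ − C_in) e^(−t/τ).
C(19.6) = 0.947 + (0.312 − 0.947)·e^(−19.6/25.731) = 0.947 + (-0.63500)·0.46686 = 0.65054 mg/L.

0.651 mg/L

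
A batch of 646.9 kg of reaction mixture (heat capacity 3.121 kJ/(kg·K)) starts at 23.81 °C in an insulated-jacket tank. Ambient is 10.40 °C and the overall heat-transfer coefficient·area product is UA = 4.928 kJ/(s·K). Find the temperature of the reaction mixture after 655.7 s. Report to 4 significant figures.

13.11 °C

M c_p dT/dt = −UA(T − T_amb).
dT/dt = (T_ss − T)/τ with T_ss = T_amb = 10.4000 °C, τ = M c_p/UA = 646.9·3.121/4.928 = 409.695 s.
Solution: T(t) = T_ss + (T₀ − T_ss) e^(−t/τ).
T(655.7) = 10.4000 + (13.4100)·0.201804 = 13.1062 °C.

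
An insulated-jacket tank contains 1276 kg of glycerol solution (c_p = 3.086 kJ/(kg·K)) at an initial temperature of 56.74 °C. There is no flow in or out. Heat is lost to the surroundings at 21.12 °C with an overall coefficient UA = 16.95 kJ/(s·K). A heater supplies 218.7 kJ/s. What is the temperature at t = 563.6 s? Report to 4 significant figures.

M c_p dT/dt = −UA(T − T_amb) + Q̇.
dT/dt = (T_ss − T)/τ with T_ss = T_amb + Q̇/UA = 21.12 + 218.7/16.95 = 34.0227 °C, τ = M c_p/UA = 1276·3.086/16.95 = 232.315 s.
Integrating: T(t) = T_ss + (T₀ − T_ss) e^(−t/τ).
T(563.6) = 34.0227 + (22.7173)·0.0883881 = 36.0306 °C.

36.03 °C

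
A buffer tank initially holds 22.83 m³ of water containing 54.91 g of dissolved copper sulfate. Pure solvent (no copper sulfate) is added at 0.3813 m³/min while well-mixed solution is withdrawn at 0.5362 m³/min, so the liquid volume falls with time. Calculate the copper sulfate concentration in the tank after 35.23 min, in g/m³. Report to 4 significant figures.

1.228 g/m³

Let m(t) be the amount of copper sulfate. Volume: V(t) = V₀ + (Q_in − Q_out) t = 22.83 − 0.154900 t; V(35.23) = 17.3729 m³.
Solute balance: dm/dt = 0 − Q_out C = −Q_out m/V(t).
dm/m = −Q_out dt/(V₀ − 0.154900 t); integrating gives ln(m/m₀) = −(Q_out/(Q_in−Q_out)) ln(V/V₀).
m = m₀ (V₀/V)^(Q_out/(Q_in−Q_out)) = 54.91 × (22.83/17.3729)^(-3.46159) = 21.3299 g.
C = m/V = 21.3299/17.3729 = 1.22777 g/m³.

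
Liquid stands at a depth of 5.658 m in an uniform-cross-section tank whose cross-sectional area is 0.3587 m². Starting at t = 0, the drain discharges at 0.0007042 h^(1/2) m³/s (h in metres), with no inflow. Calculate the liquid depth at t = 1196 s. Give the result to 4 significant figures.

A dh/dt = −Q_out = −0.0007042 √h.
This is separable: 2 d(√h)/dt = −0.0007042/A, so √h = √h₀ − (0.0007042/(2A)) t.
√h = √5.658 − 0.0007042·1196/(2·0.3587) = 2.37866 − 1.17399 = 1.20466.
h = 1.20466² = 1.45121 m.

1.451 m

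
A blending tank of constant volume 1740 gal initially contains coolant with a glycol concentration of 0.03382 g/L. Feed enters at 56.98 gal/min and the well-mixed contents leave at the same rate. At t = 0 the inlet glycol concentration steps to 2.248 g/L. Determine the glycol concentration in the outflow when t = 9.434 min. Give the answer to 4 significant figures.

Accumulation = in − out for the solute gives V dC/dt = Q(C_in − C).
Rewrite as dC/dt + C/τ = C_in/τ, τ = V/Q = 30.5370 min.
Integrating: C(t) = C_in + (C₀ − C_in) e^(−t/τ).
C(9.434) = 2.248 + (0.03382 − 2.248)·e^(−9.434/30.5370) = 2.248 + (-2.21418)·0.734227 = 0.622288 g/L.

0.6223 g/L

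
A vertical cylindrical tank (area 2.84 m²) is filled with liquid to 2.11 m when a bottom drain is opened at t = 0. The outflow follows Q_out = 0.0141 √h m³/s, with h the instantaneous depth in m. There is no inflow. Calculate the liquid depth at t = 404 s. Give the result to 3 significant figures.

Mass balance (ρ constant): A dh/dt = −0.0141 √h.
Separate and integrate: 2(√h − √h₀) = −(0.0141/A) t.
√h = √2.11 − 0.0141·404/(2·2.84) = 1.4526 − 1.0029 = 0.44970.
h = 0.44970² = 0.20223 m.

0.202 m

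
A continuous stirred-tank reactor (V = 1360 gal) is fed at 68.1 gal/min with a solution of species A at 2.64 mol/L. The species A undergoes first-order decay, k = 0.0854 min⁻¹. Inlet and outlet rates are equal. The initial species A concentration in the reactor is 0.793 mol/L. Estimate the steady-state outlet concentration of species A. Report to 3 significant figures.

0.976 mol/L

Accumulation = in − out − consumed: V dC/dt = Q C_in − Q C − k V C.
At steady state: 0 = Q C_in − (Q + kV) C_ss, so C_ss = Q C_in/(Q + kV).
C_ss = 68.1·2.64/(68.1 + 0.0854·1360) = 179.78/184.24 = 0.97579 mol/L.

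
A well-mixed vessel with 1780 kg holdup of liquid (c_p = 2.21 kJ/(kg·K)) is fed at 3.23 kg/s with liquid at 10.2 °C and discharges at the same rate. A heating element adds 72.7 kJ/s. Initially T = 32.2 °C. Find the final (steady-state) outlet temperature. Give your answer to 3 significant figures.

Energy balance: M c_p dT/dt = ṁ c_p (T_in − T) + 72.7.
At steady state dT/dt = 0 ⇒ T_ss = T_in + Q̇/(ṁ c_p) = 10.2 + 72.7/(3.23·2.21) = 20.384 °C.

20.4 °C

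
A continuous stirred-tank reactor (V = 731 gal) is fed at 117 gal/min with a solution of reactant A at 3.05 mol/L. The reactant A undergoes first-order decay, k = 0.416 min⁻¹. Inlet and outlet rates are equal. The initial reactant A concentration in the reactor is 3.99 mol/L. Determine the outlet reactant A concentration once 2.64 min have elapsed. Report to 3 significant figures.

1.53 mol/L

Species balance: V dC/dt = Q C_in − Q C − k V C.
This is linear with rate a = Q/V + k = 0.57605 min⁻¹.
C_ss = Q C_in/(Q + kV) = 0.84743 mol/L; C(t) = C_ss + (C₀ − C_ss) e^(−a t).
C(2.64) = 0.84743 + (3.1426)·e^(−0.57605·2.64) = 0.84743 + (3.1426)·0.21854 = 1.5342 mol/L.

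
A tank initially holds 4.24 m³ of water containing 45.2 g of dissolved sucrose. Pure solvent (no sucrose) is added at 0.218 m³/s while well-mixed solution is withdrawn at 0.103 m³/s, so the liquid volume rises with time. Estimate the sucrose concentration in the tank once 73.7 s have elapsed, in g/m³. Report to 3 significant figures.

1.33 g/m³

Let m(t) be the amount of sucrose. Volume: V(t) = V₀ + (Q_in − Q_out) t = 4.24 + 0.11500 t; V(73.7) = 12.716 m³.
Species balance (pure solvent in): dm/dt = −Q_out · m/V(t).
Separate: dm/m = −Q_out dt/V(t) ⇒ ln(m/m₀) = −(Q_out/(Q_in−Q_out)) ln(V/V₀).
m = m₀ (V₀/V)^(Q_out/(Q_in−Q_out)) = 45.2 × (4.24/12.716)^(0.89565) = 16.902 g.
C = m/V = 16.902/12.716 = 1.3293 g/m³.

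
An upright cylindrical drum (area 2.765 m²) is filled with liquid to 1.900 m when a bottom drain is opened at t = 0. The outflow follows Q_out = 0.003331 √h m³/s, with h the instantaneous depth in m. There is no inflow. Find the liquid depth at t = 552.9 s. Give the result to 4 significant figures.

With no inflow, A dh/dt = −0.003331 √h.
This is separable: 2 d(√h)/dt = −0.003331/A, so √h = √h₀ − (0.003331/(2A)) t.
√h = √1.900 − 0.003331·552.9/(2·2.765) = 1.37840 − 0.333040 = 1.04537.
h = 1.04537² = 1.09279 m.

1.093 m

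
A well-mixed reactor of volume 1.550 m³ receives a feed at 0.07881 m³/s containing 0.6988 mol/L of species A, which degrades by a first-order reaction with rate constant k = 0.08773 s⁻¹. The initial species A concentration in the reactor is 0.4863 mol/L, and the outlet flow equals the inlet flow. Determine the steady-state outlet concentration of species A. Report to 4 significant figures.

0.2564 mol/L

V dC/dt = Q(C_in − C) − k V C.
Steady state (dC/dt = 0): C_ss = Q C_in/(Q + kV) = C_in/(1 + kV/Q).
C_ss = 0.07881·0.6988/(0.07881 + 0.08773·1.550) = 0.0550724/0.214792 = 0.256399 mol/L.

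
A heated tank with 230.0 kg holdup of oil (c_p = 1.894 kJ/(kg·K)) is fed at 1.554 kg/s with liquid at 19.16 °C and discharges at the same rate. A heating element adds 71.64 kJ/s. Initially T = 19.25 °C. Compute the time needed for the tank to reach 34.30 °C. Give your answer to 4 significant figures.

M c_p dT/dt = ṁ c_p (T_in − T) + Q̇.
τ = M/ṁ = 148.005 s; T_ss = T_in + Q̇/(ṁ c_p) = 43.5002 °C.
T(t) = T_ss + (T₀ − T_ss) e^(−t/τ). Set T = 34.30:
e^(−t/τ) = (34.30 − 43.5002)/(19.25 − 43.5002) = 0.379387
t = −148.005 · ln(0.379387) = 143.446 s.

143.4 s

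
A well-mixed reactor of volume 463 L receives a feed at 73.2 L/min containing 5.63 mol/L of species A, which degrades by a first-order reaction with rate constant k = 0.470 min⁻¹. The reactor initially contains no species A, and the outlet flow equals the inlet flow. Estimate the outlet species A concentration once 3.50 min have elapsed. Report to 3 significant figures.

V dC/dt = Q(C_in − C) − k V C.
This is linear with rate a = Q/V + k = 0.62810 min⁻¹.
C_ss = Q C_in/(Q + kV) = 1.4171 mol/L; C(t) = C_ss + (C₀ − C_ss) e^(−a t).
C(3.50) = 1.4171 + (-1.4171)·e^(−0.62810·3.50) = 1.4171 + (-1.4171)·0.11099 = 1.2598 mol/L.

1.26 mol/L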